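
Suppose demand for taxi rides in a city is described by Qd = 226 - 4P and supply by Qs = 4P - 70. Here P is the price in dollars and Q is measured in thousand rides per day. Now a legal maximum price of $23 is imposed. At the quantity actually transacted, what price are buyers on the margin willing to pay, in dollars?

Without the control the market clears where 226 - 4P = 4P - 70, i.e. P* = 37 and Q* = 78.
Since 23 < 37, the ceiling is binding.
At P = 23: Qd = 226 - 4·23 = 134 and Qs = 4·23 - 70 = 22.
Only 22 units reach the market. On the demand curve, the marginal buyer's willingness to pay at Q = 22 is (226 - 22)/4 = 51.

51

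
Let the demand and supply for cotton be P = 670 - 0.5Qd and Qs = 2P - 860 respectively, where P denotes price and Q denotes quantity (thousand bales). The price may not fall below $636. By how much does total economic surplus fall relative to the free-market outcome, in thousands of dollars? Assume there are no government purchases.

14792

Rearranging demand gives Qd = 1340 - 2P. Equilibrium: 1340 - 2P = 2P - 860, so 2200 = 4P and P* = 550, Q* = 240.
The floor of 636 is above the equilibrium price 550, so it binds.
At P = 636: Qd = 1340 - 2·636 = 68 and Qs = 2·636 - 860 = 412.
Quantity traded falls to 68. At Q = 68 the demand price is (1340 - 68)/2 = 636 and the supply price is (860 + 68)/2 = 464.
Deadweight loss = ½ · (636 - 464) · (240 - 68) = ½ · 172 · 172 = 14792.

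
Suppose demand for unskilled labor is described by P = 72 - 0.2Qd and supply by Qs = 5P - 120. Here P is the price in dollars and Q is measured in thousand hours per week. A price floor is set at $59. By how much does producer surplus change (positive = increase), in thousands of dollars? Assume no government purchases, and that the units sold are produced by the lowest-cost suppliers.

412.5

Rearranging demand gives Qd = 360 - 5P. Equilibrium: 360 - 5P = 5P - 120, so 480 = 10P and P* = 48, Q* = 120.
Since 59 > 48, the floor is binding.
At P = 59: Qd = 360 - 5·59 = 65 and Qs = 5·59 - 120 = 175.
Producer surplus without the control is ½ · (48 - 24) · 120 = 1440.
With the floor, 65 units are sold at 59. The supply price at Q = 65 is 37, so PS = ½ · [(59 - 24) + (59 - 37)] · 65 = 1852.5.
Change in producer surplus = 1852.5 - 1440 = 412.5.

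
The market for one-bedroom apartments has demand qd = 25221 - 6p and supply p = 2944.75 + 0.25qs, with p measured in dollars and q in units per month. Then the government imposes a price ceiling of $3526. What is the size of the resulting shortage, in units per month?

Rearranging supply gives qs = 4p - 11779. Without the control the market clears where 25221 - 6p = 4p - 11779, i.e. p* = 3700 and q* = 3021.
Because the ceiling (3526) lies below the market-clearing price, it is binding.
At p = 3526: qd = 25221 - 6·3526 = 4065 and qs = 4·3526 - 11779 = 2325.
Shortage = qd - qs = 4065 - 2325 = 1740.

1740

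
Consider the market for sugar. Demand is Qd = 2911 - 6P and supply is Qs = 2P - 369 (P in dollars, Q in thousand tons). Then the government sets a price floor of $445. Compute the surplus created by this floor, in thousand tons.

280

Setting quantity demanded equal to quantity supplied, 2911 - 6P = 2P - 369, gives P* = 410 and Q* = 451.
The floor of 445 is above the equilibrium price 410, so it binds.
At P = 445: Qd = 2911 - 6·445 = 241 and Qs = 2·445 - 369 = 521.
Surplus = Qs - Qd = 521 - 241 = 280.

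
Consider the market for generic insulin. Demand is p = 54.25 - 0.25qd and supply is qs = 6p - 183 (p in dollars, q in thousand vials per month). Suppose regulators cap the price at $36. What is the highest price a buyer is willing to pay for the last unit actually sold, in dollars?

Rearranging demand gives qd = 217 - 4p. In a free market, 217 - 4p = 6p - 183 gives the equilibrium p* = 40, q* = 57.
Because the ceiling (36) lies below the market-clearing price, it is binding.
At p = 36: qd = 217 - 4·36 = 73 and qs = 6·36 - 183 = 33.
Only 33 units reach the market. On the demand curve, the marginal buyer's willingness to pay at q = 33 is (217 - 33)/4 = 46.

46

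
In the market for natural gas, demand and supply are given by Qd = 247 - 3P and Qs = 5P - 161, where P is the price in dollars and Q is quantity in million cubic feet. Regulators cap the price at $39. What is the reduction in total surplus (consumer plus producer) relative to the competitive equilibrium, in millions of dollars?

960

Setting quantity demanded equal to quantity supplied, 247 - 3P = 5P - 161, gives P* = 51 and Q* = 94.
Because the ceiling (39) lies below the market-clearing price, it is binding.
At P = 39: Qd = 247 - 3·39 = 130 and Qs = 5·39 - 161 = 34.
Quantity traded falls to 34. At Q = 34 the demand price is (247 - 34)/3 = 71 and the supply price is (161 + 34)/5 = 39.
Deadweight loss = ½ · (71 - 39) · (94 - 34) = ½ · 32 · 60 = 960.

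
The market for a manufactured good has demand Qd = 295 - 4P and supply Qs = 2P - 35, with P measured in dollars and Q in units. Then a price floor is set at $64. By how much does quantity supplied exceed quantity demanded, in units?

54

Without the control the market clears where 295 - 4P = 2P - 35, i.e. P* = 55 and Q* = 75.
Because the floor (64) lies above the market-clearing price, it is binding.
At P = 64: Qd = 295 - 4·64 = 39 and Qs = 2·64 - 35 = 93.
Surplus = Qs - Qd = 93 - 39 = 54.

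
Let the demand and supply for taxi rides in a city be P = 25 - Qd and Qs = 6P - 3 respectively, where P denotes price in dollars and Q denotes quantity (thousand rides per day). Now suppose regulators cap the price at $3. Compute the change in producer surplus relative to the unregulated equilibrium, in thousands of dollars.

-18

Rearranging demand gives Qd = 25 - P. Setting quantity demanded equal to quantity supplied, 25 - P = 6P - 3, gives P* = 4 and Q* = 21.
The ceiling of 3 is below the equilibrium price 4, so it binds.
At P = 3: Qd = 25 - 3 = 22 and Qs = 6·3 - 3 = 15.
Producer surplus without the control is ½ · (4 - 0.5) · 21 = 36.75.
With the ceiling, producers sell 15 units at 3, so PS = ½ · (3 - 0.5) · 15 = 18.75.
Change in producer surplus = 18.75 - 36.75 = -18.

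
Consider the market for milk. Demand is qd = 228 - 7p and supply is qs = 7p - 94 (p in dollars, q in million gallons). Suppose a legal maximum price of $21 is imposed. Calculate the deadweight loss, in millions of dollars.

28

Without the control the market clears where 228 - 7p = 7p - 94, i.e. p* = 23 and q* = 67.
Since 21 < 23, the ceiling is binding.
At p = 21: qd = 228 - 7·21 = 81 and qs = 7·21 - 94 = 53.
Quantity traded falls to 53. At q = 53 the demand price is (228 - 53)/7 = 25 and the supply price is (94 + 53)/7 = 21.
Deadweight loss = ½ · (25 - 21) · (67 - 53) = ½ · 4 · 14 = 28.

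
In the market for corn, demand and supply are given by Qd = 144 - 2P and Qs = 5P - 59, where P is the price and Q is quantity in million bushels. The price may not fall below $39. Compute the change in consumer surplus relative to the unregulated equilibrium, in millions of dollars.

-760

In a free market, 144 - 2P = 5P - 59 gives the equilibrium P* = 29, Q* = 86.
The floor of 39 is above the equilibrium price 29, so it binds.
At P = 39: Qd = 144 - 2·39 = 66 and Qs = 5·39 - 59 = 136.
Consumer surplus without the control is ½ · (72 - 29) · 86 = 1849.
With the floor, consumers buy 66 units at 39, so CS = ½ · (72 - 39) · 66 = 1089.
Change in consumer surplus = 1089 - 1849 = -760.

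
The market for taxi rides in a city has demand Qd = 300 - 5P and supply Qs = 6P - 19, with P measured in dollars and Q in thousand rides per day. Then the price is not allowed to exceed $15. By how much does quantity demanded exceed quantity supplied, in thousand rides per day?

154

Without the control the market clears where 300 - 5P = 6P - 19, i.e. P* = 29 and Q* = 155.
The ceiling of 15 is below the equilibrium price 29, so it binds.
At P = 15: Qd = 300 - 5·15 = 225 and Qs = 6·15 - 19 = 71.
Shortage = Qd - Qs = 225 - 71 = 154.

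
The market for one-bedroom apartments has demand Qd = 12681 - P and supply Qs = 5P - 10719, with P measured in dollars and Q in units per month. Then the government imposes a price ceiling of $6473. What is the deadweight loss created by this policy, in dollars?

0

Equilibrium: 12681 - P = 5P - 10719, so 23400 = 6P and P* = 3900, Q* = 8781.
The ceiling of 6473 is above the equilibrium price 3900, so it is not binding; the market clears at P* = 3900, Q* = 8781.
Since the control does not bind, no trades are prevented and deadweight loss is zero.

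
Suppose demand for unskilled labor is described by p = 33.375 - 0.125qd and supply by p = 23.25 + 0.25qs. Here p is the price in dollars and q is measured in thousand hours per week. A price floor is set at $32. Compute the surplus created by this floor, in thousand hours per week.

Rearranging demand gives qd = 267 - 8p; rearranging supply gives qs = 4p - 93. Setting quantity demanded equal to quantity supplied, 267 - 8p = 4p - 93, gives p* = 30 and q* = 27.
The floor of 32 is above the equilibrium price 30, so it binds.
At p = 32: qd = 267 - 8·32 = 11 and qs = 4·32 - 93 = 35.
Surplus = qs - qd = 35 - 11 = 24.

24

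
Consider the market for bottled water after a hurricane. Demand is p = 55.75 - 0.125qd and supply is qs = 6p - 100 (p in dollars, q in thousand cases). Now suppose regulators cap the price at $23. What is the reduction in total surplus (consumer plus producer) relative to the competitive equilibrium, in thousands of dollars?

1344

Rearranging demand gives qd = 446 - 8p. Without the control the market clears where 446 - 8p = 6p - 100, i.e. p* = 39 and q* = 134.
Since 23 < 39, the ceiling is binding.
At p = 23: qd = 446 - 8·23 = 262 and qs = 6·23 - 100 = 38.
Quantity traded falls to 38. At q = 38 the demand price is (446 - 38)/8 = 51 and the supply price is (100 + 38)/6 = 23.
Deadweight loss = ½ · (51 - 23) · (134 - 38) = ½ · 28 · 96 = 1344.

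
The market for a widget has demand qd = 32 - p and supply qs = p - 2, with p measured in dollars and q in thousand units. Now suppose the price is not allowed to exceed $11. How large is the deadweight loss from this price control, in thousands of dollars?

Without the control the market clears where 32 - p = p - 2, i.e. p* = 17 and q* = 15.
Since 11 < 17, the ceiling is binding.
At p = 11: qd = 32 - 11 = 21 and qs = 11 - 2 = 9.
Quantity traded falls to 9. At q = 9 the demand price is 32 - 9 = 23 and the supply price is 2 + 9 = 11.
Deadweight loss = ½ · (23 - 11) · (15 - 9) = ½ · 12 · 6 = 36.

36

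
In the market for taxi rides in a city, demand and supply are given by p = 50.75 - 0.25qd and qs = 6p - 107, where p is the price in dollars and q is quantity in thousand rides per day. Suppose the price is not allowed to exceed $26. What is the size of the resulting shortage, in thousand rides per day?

50

Rearranging demand gives qd = 203 - 4p. Without the control the market clears where 203 - 4p = 6p - 107, i.e. p* = 31 and q* = 79.
Since 26 < 31, the ceiling is binding.
At p = 26: qd = 203 - 4·26 = 99 and qs = 6·26 - 107 = 49.
Shortage = qd - qs = 99 - 49 = 50.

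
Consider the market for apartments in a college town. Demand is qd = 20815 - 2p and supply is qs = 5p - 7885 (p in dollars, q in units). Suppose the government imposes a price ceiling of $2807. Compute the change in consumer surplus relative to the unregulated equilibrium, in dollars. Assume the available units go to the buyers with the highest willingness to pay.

-2497106.25

In a free market, 20815 - 2p = 5p - 7885 gives the equilibrium p* = 4100, q* = 12615.
Because the ceiling (2807) lies below the market-clearing price, it is binding.
At p = 2807: qd = 20815 - 2·2807 = 15201 and qs = 5·2807 - 7885 = 6150.
Consumer surplus without the control is ½ · (10407.5 - 4100) · 12615 = 39784556.25.
With the ceiling, 6150 units are sold at 2807 (assume they go to the highest-value buyers). The demand price at q = 6150 is 7332.5, so CS = ½ · [(10407.5 - 2807) + (7332.5 - 2807)] · 6150 = 37287450.
Change in consumer surplus = 37287450 - 39784556.25 = -2497106.25.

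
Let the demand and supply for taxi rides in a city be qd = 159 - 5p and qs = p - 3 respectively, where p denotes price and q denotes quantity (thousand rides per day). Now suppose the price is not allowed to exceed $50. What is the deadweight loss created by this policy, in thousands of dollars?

0

In a free market, 159 - 5p = p - 3 gives the equilibrium p* = 27, q* = 24.
The ceiling of 50 is above the equilibrium price 27, so it is not binding; the market clears at p* = 27, q* = 24.
Since the control does not bind, no trades are prevented and deadweight loss is zero.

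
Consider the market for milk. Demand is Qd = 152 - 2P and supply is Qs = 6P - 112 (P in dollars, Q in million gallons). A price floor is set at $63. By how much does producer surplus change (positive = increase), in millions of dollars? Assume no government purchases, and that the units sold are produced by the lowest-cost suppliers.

480

Without the control the market clears where 152 - 2P = 6P - 112, i.e. P* = 33 and Q* = 86.
Because the floor (63) lies above the market-clearing price, it is binding.
At P = 63: Qd = 152 - 2·63 = 26 and Qs = 6·63 - 112 = 266.
Producer surplus without the control is ½ · (33 - 56/3) · 86 = 1849/3.
With the floor, 26 units are sold at 63. The supply price at Q = 26 is 23, so PS = ½ · [(63 - 56/3) + (63 - 23)] · 26 = 3289/3.
Change in producer surplus = 3289/3 - 1849/3 = 480.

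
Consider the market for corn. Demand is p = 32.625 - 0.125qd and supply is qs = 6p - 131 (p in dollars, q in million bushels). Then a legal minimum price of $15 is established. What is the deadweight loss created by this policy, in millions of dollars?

0

Rearranging demand gives qd = 261 - 8p. Setting quantity demanded equal to quantity supplied, 261 - 8p = 6p - 131, gives p* = 28 and q* = 37.
The floor of 15 is below the equilibrium price 28, so it is not binding; the market clears at p* = 28, q* = 37.
Since the control does not bind, no trades are prevented and deadweight loss is zero.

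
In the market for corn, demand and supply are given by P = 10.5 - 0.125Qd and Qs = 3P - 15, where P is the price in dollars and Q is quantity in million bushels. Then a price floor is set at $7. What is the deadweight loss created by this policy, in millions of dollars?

0

Rearranging demand gives Qd = 84 - 8P. Equilibrium: 84 - 8P = 3P - 15, so 99 = 11P and P* = 9, Q* = 12.
The floor of 7 is below the equilibrium price 9, so it is not binding; the market clears at P* = 9, Q* = 12.
Since the control does not bind, no trades are prevented and deadweight loss is zero.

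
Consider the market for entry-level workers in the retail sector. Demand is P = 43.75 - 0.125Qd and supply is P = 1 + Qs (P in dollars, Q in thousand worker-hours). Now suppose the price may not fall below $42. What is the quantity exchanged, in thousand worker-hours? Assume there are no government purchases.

Rearranging demand gives Qd = 350 - 8P; rearranging supply gives Qs = P - 1. Setting quantity demanded equal to quantity supplied, 350 - 8P = P - 1, gives P* = 39 and Q* = 38.
Since 42 > 39, the floor is binding.
At P = 42: Qd = 350 - 8·42 = 14 and Qs = 42 - 1 = 41.
The quantity actually transacted is the short side, demand: 14.

14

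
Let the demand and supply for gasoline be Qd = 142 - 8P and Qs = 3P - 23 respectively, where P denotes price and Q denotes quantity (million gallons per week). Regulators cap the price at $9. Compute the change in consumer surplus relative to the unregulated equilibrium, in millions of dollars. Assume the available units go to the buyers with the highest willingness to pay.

In a free market, 142 - 8P = 3P - 23 gives the equilibrium P* = 15, Q* = 22.
Since 9 < 15, the ceiling is binding.
At P = 9: Qd = 142 - 8·9 = 70 and Qs = 3·9 - 23 = 4.
Consumer surplus without the control is ½ · (17.75 - 15) · 22 = 30.25.
With the ceiling, 4 units are sold at 9 (assume they go to the highest-value buyers). The demand price at Q = 4 is 17.25, so CS = ½ · [(17.75 - 9) + (17.25 - 9)] · 4 = 34.
Change in consumer surplus = 34 - 30.25 = 3.75.

3.75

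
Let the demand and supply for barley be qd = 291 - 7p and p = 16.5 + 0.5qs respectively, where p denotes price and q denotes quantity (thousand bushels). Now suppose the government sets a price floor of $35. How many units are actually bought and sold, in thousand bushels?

Rearranging supply gives qs = 2p - 33. Equilibrium: 291 - 7p = 2p - 33, so 324 = 9p and p* = 36, q* = 39.
The floor of 35 is below the equilibrium price 36, so it is not binding; the market clears at p* = 36, q* = 39.

39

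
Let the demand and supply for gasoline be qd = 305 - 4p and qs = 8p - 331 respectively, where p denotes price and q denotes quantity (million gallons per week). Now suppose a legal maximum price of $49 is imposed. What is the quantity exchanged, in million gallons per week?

Without the control the market clears where 305 - 4p = 8p - 331, i.e. p* = 53 and q* = 93.
Since 49 < 53, the ceiling is binding.
At p = 49: qd = 305 - 4·49 = 109 and qs = 8·49 - 331 = 61.
The quantity actually transacted is the short side, supply: 61.

61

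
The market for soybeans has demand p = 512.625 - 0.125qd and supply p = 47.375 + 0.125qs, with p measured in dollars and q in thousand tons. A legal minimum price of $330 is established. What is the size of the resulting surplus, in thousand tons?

800

Rearranging demand gives qd = 4101 - 8p; rearranging supply gives qs = 8p - 379. Equilibrium: 4101 - 8p = 8p - 379, so 4480 = 16p and p* = 280, q* = 1861.
Since 330 > 280, the floor is binding.
At p = 330: qd = 4101 - 8·330 = 1461 and qs = 8·330 - 379 = 2261.
Surplus = qs - qd = 2261 - 1461 = 800.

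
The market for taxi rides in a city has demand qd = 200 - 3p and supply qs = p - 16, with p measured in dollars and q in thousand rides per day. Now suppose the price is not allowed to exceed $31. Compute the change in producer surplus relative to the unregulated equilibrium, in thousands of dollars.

Setting quantity demanded equal to quantity supplied, 200 - 3p = p - 16, gives p* = 54 and q* = 38.
Since 31 < 54, the ceiling is binding.
At p = 31: qd = 200 - 3·31 = 107 and qs = 31 - 16 = 15.
Producer surplus without the control is ½ · (54 - 16) · 38 = 722.
With the ceiling, producers sell 15 units at 31, so PS = ½ · (31 - 16) · 15 = 112.5.
Change in producer surplus = 112.5 - 722 = -609.5.

-609.5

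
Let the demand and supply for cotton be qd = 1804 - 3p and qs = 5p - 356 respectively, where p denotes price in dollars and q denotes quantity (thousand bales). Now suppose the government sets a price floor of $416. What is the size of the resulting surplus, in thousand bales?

1168

Setting quantity demanded equal to quantity supplied, 1804 - 3p = 5p - 356, gives p* = 270 and q* = 994.
Because the floor (416) lies above the market-clearing price, it is binding.
At p = 416: qd = 1804 - 3·416 = 556 and qs = 5·416 - 356 = 1724.
Surplus = qs - qd = 1724 - 556 = 1168.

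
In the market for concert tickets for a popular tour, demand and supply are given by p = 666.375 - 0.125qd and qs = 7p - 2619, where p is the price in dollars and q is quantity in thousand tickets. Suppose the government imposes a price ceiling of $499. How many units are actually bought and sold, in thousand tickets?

874

Rearranging demand gives qd = 5331 - 8p. In a free market, 5331 - 8p = 7p - 2619 gives the equilibrium p* = 530, q* = 1091.
Because the ceiling (499) lies below the market-clearing price, it is binding.
At p = 499: qd = 5331 - 8·499 = 1339 and qs = 7·499 - 2619 = 874.
The quantity actually transacted is the short side, supply: 874.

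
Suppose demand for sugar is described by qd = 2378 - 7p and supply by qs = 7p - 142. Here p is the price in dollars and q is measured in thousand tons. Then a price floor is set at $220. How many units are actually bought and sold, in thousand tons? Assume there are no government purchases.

In a free market, 2378 - 7p = 7p - 142 gives the equilibrium p* = 180, q* = 1118.
Since 220 > 180, the floor is binding.
At p = 220: qd = 2378 - 7·220 = 838 and qs = 7·220 - 142 = 1398.
The quantity actually transacted is the short side, demand: 838.

838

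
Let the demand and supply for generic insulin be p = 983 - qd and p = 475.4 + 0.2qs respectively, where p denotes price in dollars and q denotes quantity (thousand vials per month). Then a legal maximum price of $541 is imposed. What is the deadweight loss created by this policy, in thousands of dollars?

5415

Rearranging demand gives qd = 983 - p; rearranging supply gives qs = 5p - 2377. Equilibrium: 983 - p = 5p - 2377, so 3360 = 6p and p* = 560, q* = 423.
Because the ceiling (541) lies below the market-clearing price, it is binding.
At p = 541: qd = 983 - 541 = 442 and qs = 5·541 - 2377 = 328.
Quantity traded falls to 328. At q = 328 the demand price is 983 - 328 = 655 and the supply price is (2377 + 328)/5 = 541.
Deadweight loss = ½ · (655 - 541) · (423 - 328) = ½ · 114 · 95 = 5415.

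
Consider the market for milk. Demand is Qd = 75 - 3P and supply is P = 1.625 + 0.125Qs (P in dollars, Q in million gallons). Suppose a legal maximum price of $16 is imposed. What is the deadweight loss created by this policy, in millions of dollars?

0

Rearranging supply gives Qs = 8P - 13. In a free market, 75 - 3P = 8P - 13 gives the equilibrium P* = 8, Q* = 51.
The ceiling of 16 is above the equilibrium price 8, so it is not binding; the market clears at P* = 8, Q* = 51.
Since the control does not bind, no trades are prevented and deadweight loss is zero.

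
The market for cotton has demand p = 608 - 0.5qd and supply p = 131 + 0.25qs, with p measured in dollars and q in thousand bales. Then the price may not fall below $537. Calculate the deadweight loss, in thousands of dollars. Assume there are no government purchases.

Rearranging demand gives qd = 1216 - 2p; rearranging supply gives qs = 4p - 524. Setting quantity demanded equal to quantity supplied, 1216 - 2p = 4p - 524, gives p* = 290 and q* = 636.
Because the floor (537) lies above the market-clearing price, it is binding.
At p = 537: qd = 1216 - 2·537 = 142 and qs = 4·537 - 524 = 1624.
Quantity traded falls to 142. At q = 142 the demand price is (1216 - 142)/2 = 537 and the supply price is (524 + 142)/4 = 166.5.
Deadweight loss = ½ · (537 - 166.5) · (636 - 142) = ½ · 370.5 · 494 = 91513.5.

91513.5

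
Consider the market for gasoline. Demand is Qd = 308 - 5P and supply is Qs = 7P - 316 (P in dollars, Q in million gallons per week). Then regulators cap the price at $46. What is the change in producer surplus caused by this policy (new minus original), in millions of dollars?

Without the control the market clears where 308 - 5P = 7P - 316, i.e. P* = 52 and Q* = 48.
The ceiling of 46 is below the equilibrium price 52, so it binds.
At P = 46: Qd = 308 - 5·46 = 78 and Qs = 7·46 - 316 = 6.
Producer surplus without the control is ½ · (52 - 316/7) · 48 = 1152/7.
With the ceiling, producers sell 6 units at 46, so PS = ½ · (46 - 316/7) · 6 = 18/7.
Change in producer surplus = 18/7 - 1152/7 = -162.

-162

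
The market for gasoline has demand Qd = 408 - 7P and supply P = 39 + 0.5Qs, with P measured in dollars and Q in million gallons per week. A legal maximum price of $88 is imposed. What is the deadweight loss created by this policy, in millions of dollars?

0

Rearranging supply gives Qs = 2P - 78. In a free market, 408 - 7P = 2P - 78 gives the equilibrium P* = 54, Q* = 30.
The ceiling of 88 is above the equilibrium price 54, so it is not binding; the market clears at P* = 54, Q* = 30.
Since the control does not bind, no trades are prevented and deadweight loss is zero.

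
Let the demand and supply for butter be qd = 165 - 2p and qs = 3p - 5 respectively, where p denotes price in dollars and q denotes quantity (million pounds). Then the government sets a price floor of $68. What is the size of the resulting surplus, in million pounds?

In a free market, 165 - 2p = 3p - 5 gives the equilibrium p* = 34, q* = 97.
Because the floor (68) lies above the market-clearing price, it is binding.
At p = 68: qd = 165 - 2·68 = 29 and qs = 3·68 - 5 = 199.
Surplus = qs - qd = 199 - 29 = 170.

170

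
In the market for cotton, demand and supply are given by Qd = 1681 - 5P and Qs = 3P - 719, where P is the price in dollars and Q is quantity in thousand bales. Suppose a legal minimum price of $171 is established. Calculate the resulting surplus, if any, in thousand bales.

Equilibrium: 1681 - 5P = 3P - 719, so 2400 = 8P and P* = 300, Q* = 181.
Since 171 is below P* = 300, the floor does not bind and the free-market outcome prevails.
Since the control does not bind, there is no surplus.

0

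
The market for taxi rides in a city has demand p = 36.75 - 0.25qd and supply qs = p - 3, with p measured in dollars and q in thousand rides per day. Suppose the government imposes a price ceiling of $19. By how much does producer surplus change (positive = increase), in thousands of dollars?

Rearranging demand gives qd = 147 - 4p. Without the control the market clears where 147 - 4p = p - 3, i.e. p* = 30 and q* = 27.
Because the ceiling (19) lies below the market-clearing price, it is binding.
At p = 19: qd = 147 - 4·19 = 71 and qs = 19 - 3 = 16.
Producer surplus without the control is ½ · (30 - 3) · 27 = 364.5.
With the ceiling, producers sell 16 units at 19, so PS = ½ · (19 - 3) · 16 = 128.
Change in producer surplus = 128 - 364.5 = -236.5.

-236.5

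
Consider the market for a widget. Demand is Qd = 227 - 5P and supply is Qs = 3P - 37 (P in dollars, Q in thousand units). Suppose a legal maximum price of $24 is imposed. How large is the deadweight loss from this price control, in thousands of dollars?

194.4

Equilibrium: 227 - 5P = 3P - 37, so 264 = 8P and P* = 33, Q* = 62.
Since 24 < 33, the ceiling is binding.
At P = 24: Qd = 227 - 5·24 = 107 and Qs = 3·24 - 37 = 35.
Quantity traded falls to 35. At Q = 35 the demand price is (227 - 35)/5 = 38.4 and the supply price is (37 + 35)/3 = 24.
Deadweight loss = ½ · (38.4 - 24) · (62 - 35) = ½ · 14.4 · 27 = 194.4.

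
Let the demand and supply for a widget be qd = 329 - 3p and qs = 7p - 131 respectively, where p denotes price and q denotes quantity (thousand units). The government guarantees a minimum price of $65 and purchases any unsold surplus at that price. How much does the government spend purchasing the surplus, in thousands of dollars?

12350

Equilibrium: 329 - 3p = 7p - 131, so 460 = 10p and p* = 46, q* = 191.
Since 65 > 46, the floor is binding.
At p = 65: qd = 329 - 3·65 = 134 and qs = 7·65 - 131 = 324.
Surplus = qs - qd = 190.
Government expenditure = surplus × support price = 190 × 65 = 12350.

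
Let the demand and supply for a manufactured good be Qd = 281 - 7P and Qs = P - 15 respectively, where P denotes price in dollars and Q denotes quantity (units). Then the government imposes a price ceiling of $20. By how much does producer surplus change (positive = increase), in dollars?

-229.5

Without the control the market clears where 281 - 7P = P - 15, i.e. P* = 37 and Q* = 22.
Because the ceiling (20) lies below the market-clearing price, it is binding.
At P = 20: Qd = 281 - 7·20 = 141 and Qs = 20 - 15 = 5.
Producer surplus without the control is ½ · (37 - 15) · 22 = 242.
With the ceiling, producers sell 5 units at 20, so PS = ½ · (20 - 15) · 5 = 12.5.
Change in producer surplus = 12.5 - 242 = -229.5.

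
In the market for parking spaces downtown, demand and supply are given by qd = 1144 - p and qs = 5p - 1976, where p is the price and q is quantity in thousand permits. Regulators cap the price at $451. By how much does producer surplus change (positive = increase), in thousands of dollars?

-31153.5

In a free market, 1144 - p = 5p - 1976 gives the equilibrium p* = 520, q* = 624.
The ceiling of 451 is below the equilibrium price 520, so it binds.
At p = 451: qd = 1144 - 451 = 693 and qs = 5·451 - 1976 = 279.
Producer surplus without the control is ½ · (520 - 395.2) · 624 = 38937.6.
With the ceiling, producers sell 279 units at 451, so PS = ½ · (451 - 395.2) · 279 = 7784.1.
Change in producer surplus = 7784.1 - 38937.6 = -31153.5.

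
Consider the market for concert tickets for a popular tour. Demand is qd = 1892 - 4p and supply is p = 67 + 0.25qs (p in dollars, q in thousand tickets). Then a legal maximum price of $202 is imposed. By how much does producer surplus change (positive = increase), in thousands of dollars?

-45968

Rearranging supply gives qs = 4p - 268. Equilibrium: 1892 - 4p = 4p - 268, so 2160 = 8p and p* = 270, q* = 812.
Since 202 < 270, the ceiling is binding.
At p = 202: qd = 1892 - 4·202 = 1084 and qs = 4·202 - 268 = 540.
Producer surplus without the control is ½ · (270 - 67) · 812 = 82418.
With the ceiling, producers sell 540 units at 202, so PS = ½ · (202 - 67) · 540 = 36450.
Change in producer surplus = 36450 - 82418 = -45968.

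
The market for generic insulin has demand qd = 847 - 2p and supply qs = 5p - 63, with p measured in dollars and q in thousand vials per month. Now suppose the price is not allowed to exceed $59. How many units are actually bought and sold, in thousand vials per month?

In a free market, 847 - 2p = 5p - 63 gives the equilibrium p* = 130, q* = 587.
Because the ceiling (59) lies below the market-clearing price, it is binding.
At p = 59: qd = 847 - 2·59 = 729 and qs = 5·59 - 63 = 232.
The quantity actually transacted is the short side, supply: 232.

232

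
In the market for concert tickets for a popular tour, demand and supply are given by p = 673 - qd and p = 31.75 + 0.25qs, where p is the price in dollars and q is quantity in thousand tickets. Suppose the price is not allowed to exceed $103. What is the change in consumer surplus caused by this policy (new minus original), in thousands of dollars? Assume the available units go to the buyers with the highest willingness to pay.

Rearranging demand gives qd = 673 - p; rearranging supply gives qs = 4p - 127. In a free market, 673 - p = 4p - 127 gives the equilibrium p* = 160, q* = 513.
The ceiling of 103 is below the equilibrium price 160, so it binds.
At p = 103: qd = 673 - 103 = 570 and qs = 4·103 - 127 = 285.
Consumer surplus without the control is ½ · (673 - 160) · 513 = 131584.5.
With the ceiling, 285 units are sold at 103 (assume they go to the highest-value buyers). The demand price at q = 285 is 388, so CS = ½ · [(673 - 103) + (388 - 103)] · 285 = 121837.5.
Change in consumer surplus = 121837.5 - 131584.5 = -9747.

-9747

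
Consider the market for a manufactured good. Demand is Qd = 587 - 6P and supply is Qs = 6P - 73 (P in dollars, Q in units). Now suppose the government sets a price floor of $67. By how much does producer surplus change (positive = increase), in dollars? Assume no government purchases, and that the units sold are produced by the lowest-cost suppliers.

1788

Equilibrium: 587 - 6P = 6P - 73, so 660 = 12P and P* = 55, Q* = 257.
Because the floor (67) lies above the market-clearing price, it is binding.
At P = 67: Qd = 587 - 6·67 = 185 and Qs = 6·67 - 73 = 329.
Producer surplus without the control is ½ · (55 - 73/6) · 257 = 66049/12.
With the floor, 185 units are sold at 67. The supply price at Q = 185 is 43, so PS = ½ · [(67 - 73/6) + (67 - 43)] · 185 = 87505/12.
Change in producer surplus = 87505/12 - 66049/12 = 1788.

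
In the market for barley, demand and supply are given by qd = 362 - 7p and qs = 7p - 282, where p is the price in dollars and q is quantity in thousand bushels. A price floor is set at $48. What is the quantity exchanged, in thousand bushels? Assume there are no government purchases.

26

Equilibrium: 362 - 7p = 7p - 282, so 644 = 14p and p* = 46, q* = 40.
Because the floor (48) lies above the market-clearing price, it is binding.
At p = 48: qd = 362 - 7·48 = 26 and qs = 7·48 - 282 = 54.
The quantity actually transacted is the short side, demand: 26.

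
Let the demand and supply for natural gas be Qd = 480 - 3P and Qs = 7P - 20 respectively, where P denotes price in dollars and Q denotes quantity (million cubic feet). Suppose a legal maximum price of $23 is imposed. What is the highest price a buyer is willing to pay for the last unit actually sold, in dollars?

113

Setting quantity demanded equal to quantity supplied, 480 - 3P = 7P - 20, gives P* = 50 and Q* = 330.
The ceiling of 23 is below the equilibrium price 50, so it binds.
At P = 23: Qd = 480 - 3·23 = 411 and Qs = 7·23 - 20 = 141.
Only 141 units reach the market. On the demand curve, the marginal buyer's willingness to pay at Q = 141 is (480 - 141)/3 = 113.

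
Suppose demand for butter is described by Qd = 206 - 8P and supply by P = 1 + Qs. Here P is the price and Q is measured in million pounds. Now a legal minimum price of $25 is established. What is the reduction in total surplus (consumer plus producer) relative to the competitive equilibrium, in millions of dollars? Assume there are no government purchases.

144

Rearranging supply gives Qs = P - 1. Setting quantity demanded equal to quantity supplied, 206 - 8P = P - 1, gives P* = 23 and Q* = 22.
Since 25 > 23, the floor is binding.
At P = 25: Qd = 206 - 8·25 = 6 and Qs = 25 - 1 = 24.
Quantity traded falls to 6. At Q = 6 the demand price is (206 - 6)/8 = 25 and the supply price is 1 + 6 = 7.
Deadweight loss = ½ · (25 - 7) · (22 - 6) = ½ · 18 · 16 = 144.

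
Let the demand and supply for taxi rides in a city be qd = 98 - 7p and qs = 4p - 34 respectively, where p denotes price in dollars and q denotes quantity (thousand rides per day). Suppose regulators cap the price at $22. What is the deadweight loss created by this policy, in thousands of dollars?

0

Without the control the market clears where 98 - 7p = 4p - 34, i.e. p* = 12 and q* = 14.
The ceiling of 22 is above the equilibrium price 12, so it is not binding; the market clears at p* = 12, q* = 14.
Since the control does not bind, no trades are prevented and deadweight loss is zero.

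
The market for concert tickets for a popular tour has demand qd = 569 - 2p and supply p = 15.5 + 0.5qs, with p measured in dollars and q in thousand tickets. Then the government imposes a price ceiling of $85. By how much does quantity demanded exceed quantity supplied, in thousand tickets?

Rearranging supply gives qs = 2p - 31. Without the control the market clears where 569 - 2p = 2p - 31, i.e. p* = 150 and q* = 269.
The ceiling of 85 is below the equilibrium price 150, so it binds.
At p = 85: qd = 569 - 2·85 = 399 and qs = 2·85 - 31 = 139.
Shortage = qd - qs = 399 - 139 = 260.

260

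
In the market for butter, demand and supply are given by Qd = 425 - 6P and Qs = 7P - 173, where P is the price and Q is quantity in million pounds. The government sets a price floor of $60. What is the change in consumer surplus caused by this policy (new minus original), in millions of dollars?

-1498

Setting quantity demanded equal to quantity supplied, 425 - 6P = 7P - 173, gives P* = 46 and Q* = 149.
Since 60 > 46, the floor is binding.
At P = 60: Qd = 425 - 6·60 = 65 and Qs = 7·60 - 173 = 247.
Consumer surplus without the control is ½ · (425/6 - 46) · 149 = 22201/12.
With the floor, consumers buy 65 units at 60, so CS = ½ · (425/6 - 60) · 65 = 4225/12.
Change in consumer surplus = 4225/12 - 22201/12 = -1498.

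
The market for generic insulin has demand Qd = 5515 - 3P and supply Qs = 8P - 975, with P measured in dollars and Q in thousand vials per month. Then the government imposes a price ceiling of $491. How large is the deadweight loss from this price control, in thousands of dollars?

143748

Without the control the market clears where 5515 - 3P = 8P - 975, i.e. P* = 590 and Q* = 3745.
Because the ceiling (491) lies below the market-clearing price, it is binding.
At P = 491: Qd = 5515 - 3·491 = 4042 and Qs = 8·491 - 975 = 2953.
Quantity traded falls to 2953. At Q = 2953 the demand price is (5515 - 2953)/3 = 854 and the supply price is (975 + 2953)/8 = 491.
Deadweight loss = ½ · (854 - 491) · (3745 - 2953) = ½ · 363 · 792 = 143748.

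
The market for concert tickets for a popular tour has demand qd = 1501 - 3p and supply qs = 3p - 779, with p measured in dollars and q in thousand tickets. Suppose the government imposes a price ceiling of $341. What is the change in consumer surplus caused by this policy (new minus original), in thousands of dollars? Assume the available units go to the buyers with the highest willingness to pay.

7234.5

Setting quantity demanded equal to quantity supplied, 1501 - 3p = 3p - 779, gives p* = 380 and q* = 361.
Because the ceiling (341) lies below the market-clearing price, it is binding.
At p = 341: qd = 1501 - 3·341 = 478 and qs = 3·341 - 779 = 244.
Consumer surplus without the control is ½ · (1501/3 - 380) · 361 = 130321/6.
With the ceiling, 244 units are sold at 341 (assume they go to the highest-value buyers). The demand price at q = 244 is 419, so CS = ½ · [(1501/3 - 341) + (419 - 341)] · 244 = 86864/3.
Change in consumer surplus = 86864/3 - 130321/6 = 7234.5.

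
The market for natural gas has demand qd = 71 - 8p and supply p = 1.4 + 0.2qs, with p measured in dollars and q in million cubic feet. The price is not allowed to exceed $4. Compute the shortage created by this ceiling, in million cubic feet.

Rearranging supply gives qs = 5p - 7. In a free market, 71 - 8p = 5p - 7 gives the equilibrium p* = 6, q* = 23.
Since 4 < 6, the ceiling is binding.
At p = 4: qd = 71 - 8·4 = 39 and qs = 5·4 - 7 = 13.
Shortage = qd - qs = 39 - 13 = 26.

26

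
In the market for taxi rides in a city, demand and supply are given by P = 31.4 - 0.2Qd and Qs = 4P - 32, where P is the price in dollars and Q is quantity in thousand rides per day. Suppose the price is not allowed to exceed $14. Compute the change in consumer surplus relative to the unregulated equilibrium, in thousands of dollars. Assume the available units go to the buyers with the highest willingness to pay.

Rearranging demand gives Qd = 157 - 5P. Setting quantity demanded equal to quantity supplied, 157 - 5P = 4P - 32, gives P* = 21 and Q* = 52.
Since 14 < 21, the ceiling is binding.
At P = 14: Qd = 157 - 5·14 = 87 and Qs = 4·14 - 32 = 24.
Consumer surplus without the control is ½ · (31.4 - 21) · 52 = 270.4.
With the ceiling, 24 units are sold at 14 (assume they go to the highest-value buyers). The demand price at Q = 24 is 26.6, so CS = ½ · [(31.4 - 14) + (26.6 - 14)] · 24 = 360.
Change in consumer surplus = 360 - 270.4 = 89.6.

89.6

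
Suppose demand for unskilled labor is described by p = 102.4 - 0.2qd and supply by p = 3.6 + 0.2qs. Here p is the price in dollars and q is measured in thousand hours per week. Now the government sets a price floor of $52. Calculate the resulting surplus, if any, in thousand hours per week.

Rearranging demand gives qd = 512 - 5p; rearranging supply gives qs = 5p - 18. Setting quantity demanded equal to quantity supplied, 512 - 5p = 5p - 18, gives p* = 53 and q* = 247.
The floor of 52 is below the equilibrium price 53, so it is not binding; the market clears at p* = 53, q* = 247.
Since the control does not bind, there is no surplus.

0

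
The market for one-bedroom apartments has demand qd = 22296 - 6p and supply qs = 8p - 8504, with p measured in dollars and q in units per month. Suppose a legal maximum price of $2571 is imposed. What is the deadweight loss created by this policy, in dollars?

0

Setting quantity demanded equal to quantity supplied, 22296 - 6p = 8p - 8504, gives p* = 2200 and q* = 9096.
The ceiling of 2571 is above the equilibrium price 2200, so it is not binding; the market clears at p* = 2200, q* = 9096.
Since the control does not bind, no trades are prevented and deadweight loss is zero.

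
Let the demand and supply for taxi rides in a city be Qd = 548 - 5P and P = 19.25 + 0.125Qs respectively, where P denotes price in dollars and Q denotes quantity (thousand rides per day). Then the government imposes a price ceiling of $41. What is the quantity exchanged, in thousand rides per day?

Rearranging supply gives Qs = 8P - 154. In a free market, 548 - 5P = 8P - 154 gives the equilibrium P* = 54, Q* = 278.
Because the ceiling (41) lies below the market-clearing price, it is binding.
At P = 41: Qd = 548 - 5·41 = 343 and Qs = 8·41 - 154 = 174.
The quantity actually transacted is the short side, supply: 174.

174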